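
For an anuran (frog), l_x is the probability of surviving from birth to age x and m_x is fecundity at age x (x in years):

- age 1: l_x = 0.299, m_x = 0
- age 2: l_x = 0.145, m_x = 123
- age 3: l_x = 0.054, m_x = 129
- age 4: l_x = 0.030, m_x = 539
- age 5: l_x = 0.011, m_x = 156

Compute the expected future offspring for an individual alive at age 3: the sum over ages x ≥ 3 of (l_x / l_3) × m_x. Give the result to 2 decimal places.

460.22

l_3 = 0.054. Conditional survival from age 3 to x is l_x / l_3.
  x=3: (0.054/0.054) × 129 = 129.0000
  x=4: (0.030/0.054) × 539 = 299.4444
  x=5: (0.011/0.054) × 156 = 31.7778
Sum = 129.0000 + 299.4444 + 31.7778 = 460.2222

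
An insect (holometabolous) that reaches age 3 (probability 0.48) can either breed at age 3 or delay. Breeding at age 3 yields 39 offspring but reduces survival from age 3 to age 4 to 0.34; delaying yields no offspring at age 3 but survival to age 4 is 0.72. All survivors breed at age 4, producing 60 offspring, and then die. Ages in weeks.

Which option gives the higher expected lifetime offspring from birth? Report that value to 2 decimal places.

breed at age 3: R₀ = 0.48 × (39 + 0.34 × 60) = 0.48 × 59.4000 = 28.5120
delay to age 4: R₀ = 0.48 × (0.72 × 60) = 0.48 × 43.2000 = 20.7360
Higher: breed at age 3 (28.5120).

28.51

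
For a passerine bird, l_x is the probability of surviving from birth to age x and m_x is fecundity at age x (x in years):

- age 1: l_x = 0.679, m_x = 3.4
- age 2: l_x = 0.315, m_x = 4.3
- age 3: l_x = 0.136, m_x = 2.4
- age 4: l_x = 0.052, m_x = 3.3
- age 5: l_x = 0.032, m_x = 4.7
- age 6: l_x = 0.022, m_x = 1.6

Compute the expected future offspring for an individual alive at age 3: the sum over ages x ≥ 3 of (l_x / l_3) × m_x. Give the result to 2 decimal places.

l_3 = 0.136. Conditional survival from age 3 to x is l_x / l_3.
  x=3: (0.136/0.136) × 2.4 = 2.4000
  x=4: (0.052/0.136) × 3.3 = 1.2618
  x=5: (0.032/0.136) × 4.7 = 1.1059
  x=6: (0.022/0.136) × 1.6 = 0.2588
Sum = 2.4000 + 1.2618 + 1.1059 + 0.2588 = 5.0265

5.03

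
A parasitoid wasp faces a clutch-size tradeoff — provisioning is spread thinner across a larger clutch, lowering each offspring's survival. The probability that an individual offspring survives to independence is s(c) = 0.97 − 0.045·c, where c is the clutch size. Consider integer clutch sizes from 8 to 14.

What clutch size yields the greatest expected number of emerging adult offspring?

11

Expected emerging adult offspring = c × s(c):
  c=8: 8 × 0.610 = 4.880
  c=9: 9 × 0.565 = 5.085
  c=10: 10 × 0.520 = 5.200
  c=11: 11 × 0.475 = 5.225
  c=12: 12 × 0.430 = 5.160
  c=13: 13 × 0.385 = 5.005
  c=14: 14 × 0.340 = 4.760
Maximum at c = 11 (5.225 emerging adult offspring).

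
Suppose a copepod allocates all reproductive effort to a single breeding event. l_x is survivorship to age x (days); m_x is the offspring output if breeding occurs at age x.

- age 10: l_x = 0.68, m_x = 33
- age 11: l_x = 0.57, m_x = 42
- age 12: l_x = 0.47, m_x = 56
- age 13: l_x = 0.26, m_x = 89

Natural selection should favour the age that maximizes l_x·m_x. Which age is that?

12

Expected offspring if breeding at age x = l_x × m_x:
  age 10: 0.68 × 33 = 22.440
  age 11: 0.57 × 42 = 23.940
  age 12: 0.47 × 56 = 26.320
  age 13: 0.26 × 89 = 23.140
Maximum at age 12 (26.320).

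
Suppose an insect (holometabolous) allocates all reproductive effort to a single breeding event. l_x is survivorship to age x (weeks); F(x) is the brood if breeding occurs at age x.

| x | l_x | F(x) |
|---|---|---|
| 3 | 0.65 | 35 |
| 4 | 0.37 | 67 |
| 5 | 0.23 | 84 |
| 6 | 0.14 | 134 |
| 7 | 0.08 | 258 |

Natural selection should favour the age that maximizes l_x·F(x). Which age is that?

Expected offspring if breeding at age x = l_x × F(x):
  age 3: 0.65 × 35 = 22.750
  age 4: 0.37 × 67 = 24.790
  age 5: 0.23 × 84 = 19.320
  age 6: 0.14 × 134 = 18.760
  age 7: 0.08 × 258 = 20.640
Maximum at age 4 (24.790).

4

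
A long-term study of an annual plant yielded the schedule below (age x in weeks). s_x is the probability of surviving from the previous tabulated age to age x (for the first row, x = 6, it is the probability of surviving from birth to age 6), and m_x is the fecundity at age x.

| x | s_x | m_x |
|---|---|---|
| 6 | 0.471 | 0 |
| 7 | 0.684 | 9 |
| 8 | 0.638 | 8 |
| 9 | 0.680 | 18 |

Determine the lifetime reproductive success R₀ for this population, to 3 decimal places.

7.060

Survivorship from birth: l_x = s_6·s_7·…·s_x.
  l_6 = 0.47100
  l_7 = 0.32216
  l_8 = 0.20554
  l_9 = 0.13977
R₀ = Σ l_x m_x:
  age 6: 0.47100 × 0 = 0.0000
  age 7: 0.32216 × 9 = 2.8994
  age 8: 0.20554 × 8 = 1.6443
  age 9: 0.13977 × 18 = 2.5159
R₀ = 0.0000 + 2.8994 + 1.6443 + 2.5159 = 7.0596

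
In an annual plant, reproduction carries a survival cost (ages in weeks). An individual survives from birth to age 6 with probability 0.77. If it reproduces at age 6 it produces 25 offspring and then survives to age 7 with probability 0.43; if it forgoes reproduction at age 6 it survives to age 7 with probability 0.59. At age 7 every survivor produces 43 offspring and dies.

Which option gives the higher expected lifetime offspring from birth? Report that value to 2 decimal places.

33.49

breed at age 6: R₀ = 0.77 × (25 + 0.43 × 43) = 0.77 × 43.4900 = 33.4873
delay to age 7: R₀ = 0.77 × (0.59 × 43) = 0.77 × 25.3700 = 19.5349
Higher: breed at age 6 (33.4873).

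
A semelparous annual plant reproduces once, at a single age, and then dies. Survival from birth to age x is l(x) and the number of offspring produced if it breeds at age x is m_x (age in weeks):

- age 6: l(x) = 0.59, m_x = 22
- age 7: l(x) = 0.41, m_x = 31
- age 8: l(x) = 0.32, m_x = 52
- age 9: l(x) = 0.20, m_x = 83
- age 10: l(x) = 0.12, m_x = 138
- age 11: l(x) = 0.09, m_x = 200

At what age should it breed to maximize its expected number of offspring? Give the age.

Expected offspring if breeding at age x = l(x) × m_x:
  age 6: 0.59 × 22 = 12.980
  age 7: 0.41 × 31 = 12.710
  age 8: 0.32 × 52 = 16.640
  age 9: 0.20 × 83 = 16.600
  age 10: 0.12 × 138 = 16.560
  age 11: 0.09 × 200 = 18.000
Maximum at age 11 (18.000).

11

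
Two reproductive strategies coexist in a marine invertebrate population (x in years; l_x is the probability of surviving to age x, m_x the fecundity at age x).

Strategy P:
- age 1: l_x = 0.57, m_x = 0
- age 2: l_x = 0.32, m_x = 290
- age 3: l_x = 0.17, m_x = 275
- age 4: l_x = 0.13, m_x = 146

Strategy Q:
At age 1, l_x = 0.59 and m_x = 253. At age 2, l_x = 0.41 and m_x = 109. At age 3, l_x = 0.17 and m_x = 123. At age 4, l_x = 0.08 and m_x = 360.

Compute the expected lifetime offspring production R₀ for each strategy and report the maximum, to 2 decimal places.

Strategy P: R₀ = 0.57×0 + 0.32×290 + 0.17×275 + 0.13×146 = 158.5300
Strategy Q: R₀ = 0.59×253 + 0.41×109 + 0.17×123 + 0.08×360 = 243.6700
Highest R₀: strategy Q with 243.6700.

243.67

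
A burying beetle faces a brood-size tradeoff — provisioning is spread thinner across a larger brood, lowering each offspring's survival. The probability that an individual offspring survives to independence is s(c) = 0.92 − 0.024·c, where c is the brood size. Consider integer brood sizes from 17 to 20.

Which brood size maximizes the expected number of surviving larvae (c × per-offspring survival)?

19

Expected surviving larvae = c × s(c):
  c=17: 17 × 0.512 = 8.704
  c=18: 18 × 0.488 = 8.784
  c=19: 19 × 0.464 = 8.816
  c=20: 20 × 0.440 = 8.800
Maximum at c = 19 (8.816 surviving larvae).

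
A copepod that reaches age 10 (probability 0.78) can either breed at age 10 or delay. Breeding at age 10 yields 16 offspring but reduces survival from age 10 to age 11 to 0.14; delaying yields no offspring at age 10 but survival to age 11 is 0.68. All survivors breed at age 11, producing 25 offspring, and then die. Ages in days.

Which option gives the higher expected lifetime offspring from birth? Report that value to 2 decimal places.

15.21

breed at age 10: R₀ = 0.78 × (16 + 0.14 × 25) = 0.78 × 19.5000 = 15.2100
delay to age 11: R₀ = 0.78 × (0.68 × 25) = 0.78 × 17.0000 = 13.2600
Higher: breed at age 10 (15.2100).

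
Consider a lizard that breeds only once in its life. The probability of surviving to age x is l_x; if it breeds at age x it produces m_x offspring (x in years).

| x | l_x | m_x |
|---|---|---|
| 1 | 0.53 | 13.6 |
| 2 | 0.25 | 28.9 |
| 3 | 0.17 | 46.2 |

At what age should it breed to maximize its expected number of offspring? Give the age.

3

Expected offspring if breeding at age x = l_x × m_x:
  age 1: 0.53 × 13.6 = 7.208
  age 2: 0.25 × 28.9 = 7.225
  age 3: 0.17 × 46.2 = 7.854
Maximum at age 3 (7.854).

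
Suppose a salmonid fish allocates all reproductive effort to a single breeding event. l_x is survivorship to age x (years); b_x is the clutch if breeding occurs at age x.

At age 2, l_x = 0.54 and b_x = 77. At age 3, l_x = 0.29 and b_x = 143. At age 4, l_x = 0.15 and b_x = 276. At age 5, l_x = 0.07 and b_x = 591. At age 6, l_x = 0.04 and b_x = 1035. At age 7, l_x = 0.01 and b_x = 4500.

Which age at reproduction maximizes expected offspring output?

7

Expected offspring if breeding at age x = l_x × b_x:
  age 2: 0.54 × 77 = 41.580
  age 3: 0.29 × 143 = 41.470
  age 4: 0.15 × 276 = 41.400
  age 5: 0.07 × 591 = 41.370
  age 6: 0.04 × 1035 = 41.400
  age 7: 0.01 × 4500 = 45.000
Maximum at age 7 (45.000).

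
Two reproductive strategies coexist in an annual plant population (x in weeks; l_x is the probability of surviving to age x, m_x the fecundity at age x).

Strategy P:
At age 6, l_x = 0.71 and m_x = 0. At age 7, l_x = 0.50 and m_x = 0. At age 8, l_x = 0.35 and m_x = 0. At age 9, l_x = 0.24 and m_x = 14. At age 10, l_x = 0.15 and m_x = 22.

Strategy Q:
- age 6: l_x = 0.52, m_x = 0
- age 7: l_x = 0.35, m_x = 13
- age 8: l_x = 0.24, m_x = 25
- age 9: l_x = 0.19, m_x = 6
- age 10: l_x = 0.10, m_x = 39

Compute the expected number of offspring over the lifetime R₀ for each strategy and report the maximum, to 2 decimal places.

15.59

Strategy P: R₀ = 0.71×0 + 0.50×0 + 0.35×0 + 0.24×14 + 0.15×22 = 6.6600
Strategy Q: R₀ = 0.52×0 + 0.35×13 + 0.24×25 + 0.19×6 + 0.10×39 = 15.5900
Highest R₀: strategy Q with 15.5900.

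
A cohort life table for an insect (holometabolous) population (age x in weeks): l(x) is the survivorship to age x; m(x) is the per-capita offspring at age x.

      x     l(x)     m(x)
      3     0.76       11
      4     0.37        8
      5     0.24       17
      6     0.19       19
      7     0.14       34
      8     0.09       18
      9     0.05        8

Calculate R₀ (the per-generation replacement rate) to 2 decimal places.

R₀ = Σ l(x) m(x):
  age 3: 0.76 × 11 = 8.3600
  age 4: 0.37 × 8 = 2.9600
  age 5: 0.24 × 17 = 4.0800
  age 6: 0.19 × 19 = 3.6100
  age 7: 0.14 × 34 = 4.7600
  age 8: 0.09 × 18 = 1.6200
  age 9: 0.05 × 8 = 0.4000
R₀ = 8.3600 + 2.9600 + 4.0800 + 3.6100 + 4.7600 + 1.6200 + 0.4000 = 25.7900

25.79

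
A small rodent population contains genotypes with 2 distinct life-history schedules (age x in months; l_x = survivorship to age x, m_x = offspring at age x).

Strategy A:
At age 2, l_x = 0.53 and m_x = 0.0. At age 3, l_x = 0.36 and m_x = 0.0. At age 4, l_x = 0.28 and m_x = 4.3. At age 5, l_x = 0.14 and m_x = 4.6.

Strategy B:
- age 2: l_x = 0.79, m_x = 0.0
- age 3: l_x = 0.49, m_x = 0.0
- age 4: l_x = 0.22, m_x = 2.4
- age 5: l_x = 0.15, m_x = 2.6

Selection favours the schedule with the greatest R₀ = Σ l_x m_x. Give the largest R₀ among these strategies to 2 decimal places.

Strategy A: R₀ = 0.53×0.0 + 0.36×0.0 + 0.28×4.3 + 0.14×4.6 = 1.8480
Strategy B: R₀ = 0.79×0.0 + 0.49×0.0 + 0.22×2.4 + 0.15×2.6 = 0.9180
Highest R₀: strategy A with 1.8480.

1.85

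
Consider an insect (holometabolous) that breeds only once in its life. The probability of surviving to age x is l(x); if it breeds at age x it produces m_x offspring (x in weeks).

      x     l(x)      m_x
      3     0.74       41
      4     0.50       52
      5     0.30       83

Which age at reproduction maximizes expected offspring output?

3

Expected offspring if breeding at age x = l(x) × m_x:
  age 3: 0.74 × 41 = 30.340
  age 4: 0.50 × 52 = 26.000
  age 5: 0.30 × 83 = 24.900
Maximum at age 3 (30.340).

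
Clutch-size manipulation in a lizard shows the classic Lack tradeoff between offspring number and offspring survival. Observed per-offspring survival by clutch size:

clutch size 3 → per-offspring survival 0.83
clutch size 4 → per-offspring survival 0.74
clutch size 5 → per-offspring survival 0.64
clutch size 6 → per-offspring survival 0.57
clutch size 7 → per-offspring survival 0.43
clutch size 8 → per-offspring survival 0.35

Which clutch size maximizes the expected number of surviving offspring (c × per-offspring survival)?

6

Expected surviving offspring = c × s(c):
  c=3: 3 × 0.83 = 2.490
  c=4: 4 × 0.74 = 2.960
  c=5: 5 × 0.64 = 3.200
  c=6: 6 × 0.57 = 3.420
  c=7: 7 × 0.43 = 3.010
  c=8: 8 × 0.35 = 2.800
Maximum at c = 6 (3.420 surviving offspring).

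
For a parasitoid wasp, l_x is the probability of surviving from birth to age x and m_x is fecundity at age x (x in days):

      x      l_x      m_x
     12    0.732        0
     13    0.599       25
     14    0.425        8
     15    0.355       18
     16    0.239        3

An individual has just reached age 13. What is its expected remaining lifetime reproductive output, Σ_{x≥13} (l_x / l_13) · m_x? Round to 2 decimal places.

l_13 = 0.599. Conditional survival from age 13 to x is l_x / l_13.
  x=13: (0.599/0.599) × 25 = 25.0000
  x=14: (0.425/0.599) × 8 = 5.6761
  x=15: (0.355/0.599) × 18 = 10.6678
  x=16: (0.239/0.599) × 3 = 1.1970
Sum = 25.0000 + 5.6761 + 10.6678 + 1.1970 = 42.5409

42.54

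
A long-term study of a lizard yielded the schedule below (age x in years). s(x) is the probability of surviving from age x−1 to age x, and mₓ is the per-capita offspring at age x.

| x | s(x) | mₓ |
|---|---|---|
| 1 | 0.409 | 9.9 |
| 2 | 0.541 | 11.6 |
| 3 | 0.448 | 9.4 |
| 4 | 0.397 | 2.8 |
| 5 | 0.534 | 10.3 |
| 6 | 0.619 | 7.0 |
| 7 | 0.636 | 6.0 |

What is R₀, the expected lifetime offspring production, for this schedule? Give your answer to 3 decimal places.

Survivorship from birth: l_x = s_1·s_2·…·s_x.
  l_1 = 0.40900
  l_2 = 0.22127
  l_3 = 0.09913
  l_4 = 0.03935
  l_5 = 0.02102
  l_6 = 0.01301
  l_7 = 0.00827
R₀ = Σ l_x mₓ:
  age 1: 0.40900 × 9.9 = 4.0491
  age 2: 0.22127 × 11.6 = 2.5667
  age 3: 0.09913 × 9.4 = 0.9318
  age 4: 0.03935 × 2.8 = 0.1102
  age 5: 0.02102 × 10.3 = 0.2165
  age 6: 0.01301 × 7.0 = 0.0911
  age 7: 0.00827 × 6.0 = 0.0496
R₀ = 4.0491 + 2.5667 + 0.9318 + 0.1102 + 0.2165 + 0.0911 + 0.0496 = 8.0150

8.015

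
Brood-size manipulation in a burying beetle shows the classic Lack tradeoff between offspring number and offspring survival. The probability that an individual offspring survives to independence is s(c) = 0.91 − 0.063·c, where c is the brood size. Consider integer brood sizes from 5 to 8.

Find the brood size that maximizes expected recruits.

Expected recruits = c × s(c):
  c=5: 5 × 0.595 = 2.975
  c=6: 6 × 0.532 = 3.192
  c=7: 7 × 0.469 = 3.283
  c=8: 8 × 0.406 = 3.248
Maximum at c = 7 (3.283 recruits).

7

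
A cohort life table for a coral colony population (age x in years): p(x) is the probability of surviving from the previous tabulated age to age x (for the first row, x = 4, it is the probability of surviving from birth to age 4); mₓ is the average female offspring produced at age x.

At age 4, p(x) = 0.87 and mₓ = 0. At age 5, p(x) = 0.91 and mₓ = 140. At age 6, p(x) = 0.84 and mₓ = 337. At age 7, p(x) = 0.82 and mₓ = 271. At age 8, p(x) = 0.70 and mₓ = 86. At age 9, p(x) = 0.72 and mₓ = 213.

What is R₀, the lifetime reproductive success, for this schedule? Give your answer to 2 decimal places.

574.10

Survivorship from birth: l_x = p_4·p_5·…·p_x.
  l_4 = 0.87000
  l_5 = 0.79170
  l_6 = 0.66503
  l_7 = 0.54532
  l_8 = 0.38173
  l_9 = 0.27484
R₀ = Σ l_x mₓ:
  age 4: 0.87000 × 0 = 0.0000
  age 5: 0.79170 × 140 = 110.8380
  age 6: 0.66503 × 337 = 224.1151
  age 7: 0.54532 × 271 = 147.7817
  age 8: 0.38173 × 86 = 32.8288
  age 9: 0.27484 × 213 = 58.5409
R₀ = 0.0000 + 110.8380 + 224.1151 + 147.7817 + 32.8288 + 58.5409 = 574.1045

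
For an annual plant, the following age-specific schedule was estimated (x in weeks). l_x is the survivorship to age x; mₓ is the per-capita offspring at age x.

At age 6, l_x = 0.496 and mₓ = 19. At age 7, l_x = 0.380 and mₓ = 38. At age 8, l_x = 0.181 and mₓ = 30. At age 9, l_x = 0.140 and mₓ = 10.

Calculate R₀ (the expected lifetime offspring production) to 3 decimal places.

R₀ = Σ l_x mₓ:
  age 6: 0.496 × 19 = 9.4240
  age 7: 0.380 × 38 = 14.4400
  age 8: 0.181 × 30 = 5.4300
  age 9: 0.140 × 10 = 1.4000
R₀ = 9.4240 + 14.4400 + 5.4300 + 1.4000 = 30.6940

30.694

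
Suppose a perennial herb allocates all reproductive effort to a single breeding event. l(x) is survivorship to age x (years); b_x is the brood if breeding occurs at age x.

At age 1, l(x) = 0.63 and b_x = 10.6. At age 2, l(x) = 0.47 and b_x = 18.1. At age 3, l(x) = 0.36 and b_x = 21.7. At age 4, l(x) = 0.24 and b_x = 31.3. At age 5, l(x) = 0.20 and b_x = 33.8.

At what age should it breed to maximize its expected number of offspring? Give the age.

Expected offspring if breeding at age x = l(x) × b_x:
  age 1: 0.63 × 10.6 = 6.678
  age 2: 0.47 × 18.1 = 8.507
  age 3: 0.36 × 21.7 = 7.812
  age 4: 0.24 × 31.3 = 7.512
  age 5: 0.20 × 33.8 = 6.760
Maximum at age 2 (8.507).

2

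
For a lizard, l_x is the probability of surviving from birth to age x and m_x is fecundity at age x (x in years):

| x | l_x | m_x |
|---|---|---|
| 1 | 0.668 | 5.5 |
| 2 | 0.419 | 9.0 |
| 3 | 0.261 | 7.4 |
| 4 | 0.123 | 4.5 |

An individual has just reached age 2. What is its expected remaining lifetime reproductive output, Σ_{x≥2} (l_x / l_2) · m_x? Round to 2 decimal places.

l_2 = 0.419. Conditional survival from age 2 to x is l_x / l_2.
  x=2: (0.419/0.419) × 9.0 = 9.0000
  x=3: (0.261/0.419) × 7.4 = 4.6095
  x=4: (0.123/0.419) × 4.5 = 1.3210
Sum = 9.0000 + 4.6095 + 1.3210 = 14.9305

14.93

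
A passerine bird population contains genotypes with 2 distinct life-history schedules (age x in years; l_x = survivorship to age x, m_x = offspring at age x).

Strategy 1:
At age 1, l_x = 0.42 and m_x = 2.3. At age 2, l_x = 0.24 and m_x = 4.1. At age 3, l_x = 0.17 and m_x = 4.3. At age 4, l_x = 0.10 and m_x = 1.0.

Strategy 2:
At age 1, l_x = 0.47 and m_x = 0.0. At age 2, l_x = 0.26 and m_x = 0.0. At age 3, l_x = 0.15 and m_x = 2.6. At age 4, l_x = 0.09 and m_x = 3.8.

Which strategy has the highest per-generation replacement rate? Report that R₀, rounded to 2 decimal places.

2.78

Strategy 1: R₀ = 0.42×2.3 + 0.24×4.1 + 0.17×4.3 + 0.10×1.0 = 2.7810
Strategy 2: R₀ = 0.47×0.0 + 0.26×0.0 + 0.15×2.6 + 0.09×3.8 = 0.7320
Highest R₀: strategy 1 with 2.7810.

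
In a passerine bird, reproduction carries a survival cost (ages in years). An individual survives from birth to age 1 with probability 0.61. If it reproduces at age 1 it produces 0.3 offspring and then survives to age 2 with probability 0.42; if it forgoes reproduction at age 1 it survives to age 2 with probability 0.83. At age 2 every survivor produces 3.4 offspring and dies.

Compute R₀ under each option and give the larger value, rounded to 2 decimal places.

1.72

breed at age 1: R₀ = 0.61 × (0.3 + 0.42 × 3.4) = 0.61 × 1.7280 = 1.0541
delay to age 2: R₀ = 0.61 × (0.83 × 3.4) = 0.61 × 2.8220 = 1.7214
Higher: delay to age 2 (1.7214).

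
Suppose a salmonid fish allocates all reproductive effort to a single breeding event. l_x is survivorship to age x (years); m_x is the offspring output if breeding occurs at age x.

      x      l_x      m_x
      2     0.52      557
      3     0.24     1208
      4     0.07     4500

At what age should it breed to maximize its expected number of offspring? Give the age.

Expected offspring if breeding at age x = l_x × m_x:
  age 2: 0.52 × 557 = 289.640
  age 3: 0.24 × 1208 = 289.920
  age 4: 0.07 × 4500 = 315.000
Maximum at age 4 (315.000).

4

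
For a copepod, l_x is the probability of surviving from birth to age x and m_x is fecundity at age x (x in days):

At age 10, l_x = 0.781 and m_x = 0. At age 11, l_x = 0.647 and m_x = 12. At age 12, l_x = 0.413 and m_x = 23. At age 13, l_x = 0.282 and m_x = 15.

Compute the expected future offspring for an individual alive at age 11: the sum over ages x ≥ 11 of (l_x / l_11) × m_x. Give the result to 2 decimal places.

l_11 = 0.647. Conditional survival from age 11 to x is l_x / l_11.
  x=11: (0.647/0.647) × 12 = 12.0000
  x=12: (0.413/0.647) × 23 = 14.6816
  x=13: (0.282/0.647) × 15 = 6.5379
Sum = 12.0000 + 14.6816 + 6.5379 = 33.2195

33.22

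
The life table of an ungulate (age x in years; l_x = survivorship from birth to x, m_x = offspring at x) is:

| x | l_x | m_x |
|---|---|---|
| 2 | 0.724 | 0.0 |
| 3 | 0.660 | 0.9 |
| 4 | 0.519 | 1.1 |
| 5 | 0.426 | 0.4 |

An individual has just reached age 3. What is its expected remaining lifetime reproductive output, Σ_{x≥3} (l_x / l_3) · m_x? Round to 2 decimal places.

l_3 = 0.660. Conditional survival from age 3 to x is l_x / l_3.
  x=3: (0.660/0.660) × 0.9 = 0.9000
  x=4: (0.519/0.660) × 1.1 = 0.8650
  x=5: (0.426/0.660) × 0.4 = 0.2582
Sum = 0.9000 + 0.8650 + 0.2582 = 2.0232

2.02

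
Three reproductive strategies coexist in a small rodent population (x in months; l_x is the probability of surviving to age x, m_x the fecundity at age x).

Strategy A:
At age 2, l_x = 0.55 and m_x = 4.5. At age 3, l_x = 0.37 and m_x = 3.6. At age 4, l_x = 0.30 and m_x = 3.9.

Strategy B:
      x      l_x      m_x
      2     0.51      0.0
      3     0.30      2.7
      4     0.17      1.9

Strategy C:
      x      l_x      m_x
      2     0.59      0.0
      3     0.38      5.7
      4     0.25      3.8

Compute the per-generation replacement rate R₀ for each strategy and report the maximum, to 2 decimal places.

4.98

Strategy A: R₀ = 0.55×4.5 + 0.37×3.6 + 0.30×3.9 = 4.9770
Strategy B: R₀ = 0.51×0.0 + 0.30×2.7 + 0.17×1.9 = 1.1330
Strategy C: R₀ = 0.59×0.0 + 0.38×5.7 + 0.25×3.8 = 3.1160
Highest R₀: strategy A with 4.9770.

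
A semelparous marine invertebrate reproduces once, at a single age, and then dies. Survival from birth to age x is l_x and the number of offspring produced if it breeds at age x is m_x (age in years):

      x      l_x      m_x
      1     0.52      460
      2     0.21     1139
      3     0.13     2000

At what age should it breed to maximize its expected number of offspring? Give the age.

Expected offspring if breeding at age x = l_x × m_x:
  age 1: 0.52 × 460 = 239.200
  age 2: 0.21 × 1139 = 239.190
  age 3: 0.13 × 2000 = 260.000
Maximum at age 3 (260.000).

3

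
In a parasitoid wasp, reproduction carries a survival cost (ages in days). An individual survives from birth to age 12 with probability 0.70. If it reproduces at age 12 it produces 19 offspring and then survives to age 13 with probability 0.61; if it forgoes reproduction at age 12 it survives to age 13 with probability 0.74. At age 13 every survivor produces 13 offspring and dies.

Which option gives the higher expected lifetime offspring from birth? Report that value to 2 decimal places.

breed at age 12: R₀ = 0.70 × (19 + 0.61 × 13) = 0.70 × 26.9300 = 18.8510
delay to age 13: R₀ = 0.70 × (0.74 × 13) = 0.70 × 9.6200 = 6.7340
Higher: breed at age 12 (18.8510).

18.85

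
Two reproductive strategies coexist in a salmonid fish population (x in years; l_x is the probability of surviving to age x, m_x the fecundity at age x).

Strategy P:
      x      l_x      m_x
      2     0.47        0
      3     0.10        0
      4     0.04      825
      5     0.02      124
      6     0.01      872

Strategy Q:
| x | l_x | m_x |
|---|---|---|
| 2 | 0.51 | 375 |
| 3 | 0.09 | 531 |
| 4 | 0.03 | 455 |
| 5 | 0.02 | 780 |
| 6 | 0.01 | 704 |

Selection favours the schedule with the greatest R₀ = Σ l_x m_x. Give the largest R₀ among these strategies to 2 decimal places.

275.33

Strategy P: R₀ = 0.47×0 + 0.10×0 + 0.04×825 + 0.02×124 + 0.01×872 = 44.2000
Strategy Q: R₀ = 0.51×375 + 0.09×531 + 0.03×455 + 0.02×780 + 0.01×704 = 275.3300
Highest R₀: strategy Q with 275.3300.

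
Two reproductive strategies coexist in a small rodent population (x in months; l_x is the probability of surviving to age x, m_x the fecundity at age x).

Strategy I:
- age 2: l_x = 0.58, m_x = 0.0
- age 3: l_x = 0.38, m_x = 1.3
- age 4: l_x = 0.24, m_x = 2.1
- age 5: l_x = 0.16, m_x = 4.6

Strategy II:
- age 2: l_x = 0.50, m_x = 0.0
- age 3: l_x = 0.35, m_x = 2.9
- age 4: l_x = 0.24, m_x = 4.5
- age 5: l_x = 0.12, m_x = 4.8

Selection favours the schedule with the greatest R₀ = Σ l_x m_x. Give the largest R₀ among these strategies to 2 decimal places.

2.67

Strategy I: R₀ = 0.58×0.0 + 0.38×1.3 + 0.24×2.1 + 0.16×4.6 = 1.7340
Strategy II: R₀ = 0.50×0.0 + 0.35×2.9 + 0.24×4.5 + 0.12×4.8 = 2.6710
Highest R₀: strategy II with 2.6710.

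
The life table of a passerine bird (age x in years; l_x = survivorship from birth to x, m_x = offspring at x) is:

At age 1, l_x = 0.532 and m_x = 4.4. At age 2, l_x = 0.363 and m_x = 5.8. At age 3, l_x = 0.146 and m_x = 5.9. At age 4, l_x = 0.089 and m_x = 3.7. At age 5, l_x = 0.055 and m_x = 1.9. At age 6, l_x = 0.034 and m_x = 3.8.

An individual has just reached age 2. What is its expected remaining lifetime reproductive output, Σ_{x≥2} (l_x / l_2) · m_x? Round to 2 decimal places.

9.72

l_2 = 0.363. Conditional survival from age 2 to x is l_x / l_2.
  x=2: (0.363/0.363) × 5.8 = 5.8000
  x=3: (0.146/0.363) × 5.9 = 2.3730
  x=4: (0.089/0.363) × 3.7 = 0.9072
  x=5: (0.055/0.363) × 1.9 = 0.2879
  x=6: (0.034/0.363) × 3.8 = 0.3559
Sum = 5.8000 + 2.3730 + 0.9072 + 0.2879 + 0.3559 = 9.7240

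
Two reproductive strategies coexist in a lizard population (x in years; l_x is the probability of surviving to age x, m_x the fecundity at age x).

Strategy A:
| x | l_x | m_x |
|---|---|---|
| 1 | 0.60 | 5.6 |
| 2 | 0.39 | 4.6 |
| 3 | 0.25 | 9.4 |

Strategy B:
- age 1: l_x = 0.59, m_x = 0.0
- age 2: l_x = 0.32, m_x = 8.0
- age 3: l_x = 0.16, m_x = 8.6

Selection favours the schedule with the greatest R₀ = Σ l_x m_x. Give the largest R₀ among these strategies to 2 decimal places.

7.50

Strategy A: R₀ = 0.60×5.6 + 0.39×4.6 + 0.25×9.4 = 7.5040
Strategy B: R₀ = 0.59×0.0 + 0.32×8.0 + 0.16×8.6 = 3.9360
Highest R₀: strategy A with 7.5040.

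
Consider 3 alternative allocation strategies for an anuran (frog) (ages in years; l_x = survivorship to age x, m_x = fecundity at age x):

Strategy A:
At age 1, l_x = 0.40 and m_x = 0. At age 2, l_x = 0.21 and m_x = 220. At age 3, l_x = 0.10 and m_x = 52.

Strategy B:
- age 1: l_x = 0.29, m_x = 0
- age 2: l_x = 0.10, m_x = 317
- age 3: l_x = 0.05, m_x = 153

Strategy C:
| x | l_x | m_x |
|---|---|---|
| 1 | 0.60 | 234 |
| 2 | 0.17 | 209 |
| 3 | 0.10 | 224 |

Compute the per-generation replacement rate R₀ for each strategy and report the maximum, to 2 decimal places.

198.33

Strategy A: R₀ = 0.40×0 + 0.21×220 + 0.10×52 = 51.4000
Strategy B: R₀ = 0.29×0 + 0.10×317 + 0.05×153 = 39.3500
Strategy C: R₀ = 0.60×234 + 0.17×209 + 0.10×224 = 198.3300
Highest R₀: strategy C with 198.3300.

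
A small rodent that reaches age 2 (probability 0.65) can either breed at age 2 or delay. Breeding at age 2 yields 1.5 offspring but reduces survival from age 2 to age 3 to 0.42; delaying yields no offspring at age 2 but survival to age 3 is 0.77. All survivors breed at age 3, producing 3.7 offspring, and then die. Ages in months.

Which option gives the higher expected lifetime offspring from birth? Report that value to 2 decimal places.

breed at age 2: R₀ = 0.65 × (1.5 + 0.42 × 3.7) = 0.65 × 3.0540 = 1.9851
delay to age 3: R₀ = 0.65 × (0.77 × 3.7) = 0.65 × 2.8490 = 1.8519
Higher: breed at age 2 (1.9851).

1.99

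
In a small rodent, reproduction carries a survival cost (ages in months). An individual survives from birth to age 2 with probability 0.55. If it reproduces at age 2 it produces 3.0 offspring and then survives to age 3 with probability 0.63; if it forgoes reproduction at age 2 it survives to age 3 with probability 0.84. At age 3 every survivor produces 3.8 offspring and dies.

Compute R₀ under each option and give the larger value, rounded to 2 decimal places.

breed at age 2: R₀ = 0.55 × (3.0 + 0.63 × 3.8) = 0.55 × 5.3940 = 2.9667
delay to age 3: R₀ = 0.55 × (0.84 × 3.8) = 0.55 × 3.1920 = 1.7556
Higher: breed at age 2 (2.9667).

2.97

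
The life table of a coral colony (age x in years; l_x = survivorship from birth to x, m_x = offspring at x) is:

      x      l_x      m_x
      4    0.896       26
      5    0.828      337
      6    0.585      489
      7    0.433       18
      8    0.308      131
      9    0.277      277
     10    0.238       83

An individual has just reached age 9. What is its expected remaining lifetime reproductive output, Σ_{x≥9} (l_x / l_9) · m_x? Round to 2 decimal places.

348.31

l_9 = 0.277. Conditional survival from age 9 to x is l_x / l_9.
  x=9: (0.277/0.277) × 277 = 277.0000
  x=10: (0.238/0.277) × 83 = 71.3141
Sum = 277.0000 + 71.3141 = 348.3141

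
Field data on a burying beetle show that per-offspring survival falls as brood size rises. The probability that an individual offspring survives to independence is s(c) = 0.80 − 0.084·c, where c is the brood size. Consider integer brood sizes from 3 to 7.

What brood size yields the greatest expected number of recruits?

5

Expected recruits = c × s(c):
  c=3: 3 × 0.548 = 1.644
  c=4: 4 × 0.464 = 1.856
  c=5: 5 × 0.380 = 1.900
  c=6: 6 × 0.296 = 1.776
  c=7: 7 × 0.212 = 1.484
Maximum at c = 5 (1.900 recruits).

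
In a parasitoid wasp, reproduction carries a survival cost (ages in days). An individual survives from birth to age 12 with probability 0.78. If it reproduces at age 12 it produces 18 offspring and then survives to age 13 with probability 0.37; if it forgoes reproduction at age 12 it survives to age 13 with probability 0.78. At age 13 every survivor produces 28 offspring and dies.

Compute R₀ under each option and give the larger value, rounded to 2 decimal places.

breed at age 12: R₀ = 0.78 × (18 + 0.37 × 28) = 0.78 × 28.3600 = 22.1208
delay to age 13: R₀ = 0.78 × (0.78 × 28) = 0.78 × 21.8400 = 17.0352
Higher: breed at age 12 (22.1208).

22.12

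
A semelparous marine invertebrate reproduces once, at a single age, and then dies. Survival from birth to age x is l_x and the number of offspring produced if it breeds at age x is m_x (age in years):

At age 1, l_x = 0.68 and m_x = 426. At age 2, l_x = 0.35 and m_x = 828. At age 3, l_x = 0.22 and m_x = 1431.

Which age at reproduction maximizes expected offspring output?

3

Expected offspring if breeding at age x = l_x × m_x:
  age 1: 0.68 × 426 = 289.680
  age 2: 0.35 × 828 = 289.800
  age 3: 0.22 × 1431 = 314.820
Maximum at age 3 (314.820).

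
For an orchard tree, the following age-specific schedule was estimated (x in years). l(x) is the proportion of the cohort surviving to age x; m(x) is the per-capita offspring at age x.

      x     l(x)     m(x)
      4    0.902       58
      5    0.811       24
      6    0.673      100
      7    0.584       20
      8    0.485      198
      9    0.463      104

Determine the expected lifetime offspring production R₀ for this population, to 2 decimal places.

294.94

R₀ = Σ l(x) m(x):
  age 4: 0.902 × 58 = 52.3160
  age 5: 0.811 × 24 = 19.4640
  age 6: 0.673 × 100 = 67.3000
  age 7: 0.584 × 20 = 11.6800
  age 8: 0.485 × 198 = 96.0300
  age 9: 0.463 × 104 = 48.1520
R₀ = 52.3160 + 19.4640 + 67.3000 + 11.6800 + 96.0300 + 48.1520 = 294.9420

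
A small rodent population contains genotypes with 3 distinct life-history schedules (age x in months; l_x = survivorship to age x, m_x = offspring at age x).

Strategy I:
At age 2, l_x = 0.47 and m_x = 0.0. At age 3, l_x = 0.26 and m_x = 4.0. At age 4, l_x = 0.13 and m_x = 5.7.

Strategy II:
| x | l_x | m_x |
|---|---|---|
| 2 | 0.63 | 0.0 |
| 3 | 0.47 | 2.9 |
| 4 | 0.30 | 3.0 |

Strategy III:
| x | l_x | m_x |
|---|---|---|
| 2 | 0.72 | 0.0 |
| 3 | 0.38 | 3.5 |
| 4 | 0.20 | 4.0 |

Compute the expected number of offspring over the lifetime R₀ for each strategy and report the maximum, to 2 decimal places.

2.26

Strategy I: R₀ = 0.47×0.0 + 0.26×4.0 + 0.13×5.7 = 1.7810
Strategy II: R₀ = 0.63×0.0 + 0.47×2.9 + 0.30×3.0 = 2.2630
Strategy III: R₀ = 0.72×0.0 + 0.38×3.5 + 0.20×4.0 = 2.1300
Highest R₀: strategy II with 2.2630.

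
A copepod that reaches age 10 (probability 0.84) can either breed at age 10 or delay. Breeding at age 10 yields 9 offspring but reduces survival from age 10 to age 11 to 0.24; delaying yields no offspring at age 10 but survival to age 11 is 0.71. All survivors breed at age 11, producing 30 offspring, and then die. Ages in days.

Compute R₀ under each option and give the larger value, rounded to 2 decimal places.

breed at age 10: R₀ = 0.84 × (9 + 0.24 × 30) = 0.84 × 16.2000 = 13.6080
delay to age 11: R₀ = 0.84 × (0.71 × 30) = 0.84 × 21.3000 = 17.8920
Higher: delay to age 11 (17.8920).

17.89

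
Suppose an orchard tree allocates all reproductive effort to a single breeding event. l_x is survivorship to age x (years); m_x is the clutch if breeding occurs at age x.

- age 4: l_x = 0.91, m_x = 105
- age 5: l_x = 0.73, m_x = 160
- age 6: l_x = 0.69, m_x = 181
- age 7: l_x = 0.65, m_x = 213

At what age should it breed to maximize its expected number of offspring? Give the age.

Expected offspring if breeding at age x = l_x × m_x:
  age 4: 0.91 × 105 = 95.550
  age 5: 0.73 × 160 = 116.800
  age 6: 0.69 × 181 = 124.890
  age 7: 0.65 × 213 = 138.450
Maximum at age 7 (138.450).

7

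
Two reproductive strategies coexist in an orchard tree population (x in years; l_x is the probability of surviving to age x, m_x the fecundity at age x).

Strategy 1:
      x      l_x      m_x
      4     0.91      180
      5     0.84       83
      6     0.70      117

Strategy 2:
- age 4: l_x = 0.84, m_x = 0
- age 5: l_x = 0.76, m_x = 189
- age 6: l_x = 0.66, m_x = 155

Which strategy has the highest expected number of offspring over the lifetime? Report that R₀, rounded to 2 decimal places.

315.42

Strategy 1: R₀ = 0.91×180 + 0.84×83 + 0.70×117 = 315.4200
Strategy 2: R₀ = 0.84×0 + 0.76×189 + 0.66×155 = 245.9400
Highest R₀: strategy 1 with 315.4200.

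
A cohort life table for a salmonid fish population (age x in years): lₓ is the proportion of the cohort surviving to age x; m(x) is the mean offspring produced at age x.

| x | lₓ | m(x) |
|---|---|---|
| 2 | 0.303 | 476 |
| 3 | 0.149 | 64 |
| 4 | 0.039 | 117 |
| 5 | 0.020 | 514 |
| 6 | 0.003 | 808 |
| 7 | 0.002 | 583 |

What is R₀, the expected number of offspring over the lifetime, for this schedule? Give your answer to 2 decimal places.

R₀ = Σ lₓ m(x):
  age 2: 0.303 × 476 = 144.2280
  age 3: 0.149 × 64 = 9.5360
  age 4: 0.039 × 117 = 4.5630
  age 5: 0.020 × 514 = 10.2800
  age 6: 0.003 × 808 = 2.4240
  age 7: 0.002 × 583 = 1.1660
R₀ = 144.2280 + 9.5360 + 4.5630 + 10.2800 + 2.4240 + 1.1660 = 172.1970

172.20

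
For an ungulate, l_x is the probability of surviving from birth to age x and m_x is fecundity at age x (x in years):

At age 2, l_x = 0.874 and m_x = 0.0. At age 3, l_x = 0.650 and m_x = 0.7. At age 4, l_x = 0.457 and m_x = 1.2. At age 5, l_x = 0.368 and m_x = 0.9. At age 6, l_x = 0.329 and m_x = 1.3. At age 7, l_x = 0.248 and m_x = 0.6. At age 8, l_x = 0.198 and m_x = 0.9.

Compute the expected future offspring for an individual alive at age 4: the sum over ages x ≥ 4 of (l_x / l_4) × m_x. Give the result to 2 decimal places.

l_4 = 0.457. Conditional survival from age 4 to x is l_x / l_4.
  x=4: (0.457/0.457) × 1.2 = 1.2000
  x=5: (0.368/0.457) × 0.9 = 0.7247
  x=6: (0.329/0.457) × 1.3 = 0.9359
  x=7: (0.248/0.457) × 0.6 = 0.3256
  x=8: (0.198/0.457) × 0.9 = 0.3899
Sum = 1.2000 + 0.7247 + 0.9359 + 0.3256 + 0.3899 = 3.5761

3.58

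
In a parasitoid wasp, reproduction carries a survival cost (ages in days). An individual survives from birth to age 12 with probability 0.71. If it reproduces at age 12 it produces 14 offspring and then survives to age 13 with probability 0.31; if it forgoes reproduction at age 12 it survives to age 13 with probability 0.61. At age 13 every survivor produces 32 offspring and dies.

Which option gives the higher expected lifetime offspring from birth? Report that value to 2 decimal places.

16.98

breed at age 12: R₀ = 0.71 × (14 + 0.31 × 32) = 0.71 × 23.9200 = 16.9832
delay to age 13: R₀ = 0.71 × (0.61 × 32) = 0.71 × 19.5200 = 13.8592
Higher: breed at age 12 (16.9832).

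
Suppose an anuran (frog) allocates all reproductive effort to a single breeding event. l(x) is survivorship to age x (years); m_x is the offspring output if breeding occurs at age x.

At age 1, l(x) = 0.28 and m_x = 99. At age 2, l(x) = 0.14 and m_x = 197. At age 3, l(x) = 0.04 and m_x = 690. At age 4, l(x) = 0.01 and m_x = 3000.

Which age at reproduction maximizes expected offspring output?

Expected offspring if breeding at age x = l(x) × m_x:
  age 1: 0.28 × 99 = 27.720
  age 2: 0.14 × 197 = 27.580
  age 3: 0.04 × 690 = 27.600
  age 4: 0.01 × 3000 = 30.000
Maximum at age 4 (30.000).

4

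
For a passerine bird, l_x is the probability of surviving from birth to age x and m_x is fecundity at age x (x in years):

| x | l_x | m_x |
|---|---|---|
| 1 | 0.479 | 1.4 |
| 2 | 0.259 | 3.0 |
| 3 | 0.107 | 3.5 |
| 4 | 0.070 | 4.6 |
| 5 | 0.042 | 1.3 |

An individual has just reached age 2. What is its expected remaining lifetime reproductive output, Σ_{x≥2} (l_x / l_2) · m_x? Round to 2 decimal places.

5.90

l_2 = 0.259. Conditional survival from age 2 to x is l_x / l_2.
  x=2: (0.259/0.259) × 3.0 = 3.0000
  x=3: (0.107/0.259) × 3.5 = 1.4459
  x=4: (0.070/0.259) × 4.6 = 1.2432
  x=5: (0.042/0.259) × 1.3 = 0.2108
Sum = 3.0000 + 1.4459 + 1.2432 + 0.2108 = 5.9000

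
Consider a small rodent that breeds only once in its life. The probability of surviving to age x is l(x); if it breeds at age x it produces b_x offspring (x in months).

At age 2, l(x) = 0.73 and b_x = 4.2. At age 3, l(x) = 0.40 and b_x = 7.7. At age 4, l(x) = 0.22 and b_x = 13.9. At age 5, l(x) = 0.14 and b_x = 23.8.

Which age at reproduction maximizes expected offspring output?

5

Expected offspring if breeding at age x = l(x) × b_x:
  age 2: 0.73 × 4.2 = 3.066
  age 3: 0.40 × 7.7 = 3.080
  age 4: 0.22 × 13.9 = 3.058
  age 5: 0.14 × 23.8 = 3.332
Maximum at age 5 (3.332).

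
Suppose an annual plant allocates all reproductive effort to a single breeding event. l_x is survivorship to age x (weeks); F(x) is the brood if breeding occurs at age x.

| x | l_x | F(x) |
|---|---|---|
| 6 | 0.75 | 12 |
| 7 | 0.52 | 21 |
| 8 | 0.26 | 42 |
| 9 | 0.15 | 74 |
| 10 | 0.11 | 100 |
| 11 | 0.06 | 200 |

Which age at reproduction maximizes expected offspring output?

11

Expected offspring if breeding at age x = l_x × F(x):
  age 6: 0.75 × 12 = 9.000
  age 7: 0.52 × 21 = 10.920
  age 8: 0.26 × 42 = 10.920
  age 9: 0.15 × 74 = 11.100
  age 10: 0.11 × 100 = 11.000
  age 11: 0.06 × 200 = 12.000
Maximum at age 11 (12.000).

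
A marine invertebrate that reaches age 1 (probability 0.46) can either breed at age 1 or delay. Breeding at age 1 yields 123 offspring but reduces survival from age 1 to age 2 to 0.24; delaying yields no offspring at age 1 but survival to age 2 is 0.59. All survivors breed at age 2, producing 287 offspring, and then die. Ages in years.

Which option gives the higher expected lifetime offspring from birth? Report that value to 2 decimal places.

88.26

breed at age 1: R₀ = 0.46 × (123 + 0.24 × 287) = 0.46 × 191.8800 = 88.2648
delay to age 2: R₀ = 0.46 × (0.59 × 287) = 0.46 × 169.3300 = 77.8918
Higher: breed at age 1 (88.2648).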